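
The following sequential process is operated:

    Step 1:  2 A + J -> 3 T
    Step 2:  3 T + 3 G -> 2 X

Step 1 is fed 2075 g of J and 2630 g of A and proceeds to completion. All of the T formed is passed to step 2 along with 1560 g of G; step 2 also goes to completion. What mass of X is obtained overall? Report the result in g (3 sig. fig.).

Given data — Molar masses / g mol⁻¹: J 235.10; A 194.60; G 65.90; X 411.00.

5550 g

Step 1:
n(J) = 2075 / 235.10 = 8.826 mol
n(A) = 2630 / 194.60 = 13.51 mol
n/ν for J = 8.826/1 = 8.826
n/ν for A = 13.51/2 = 6.755
Smallest n/ν is A → limiting reagent.
n(T) produced = (3/2) × 13.51 = 20.27 mol
Step 2:
n(T) available = 20.27 mol
n(G) = 1560 / 65.90 = 23.67 mol
n/ν for T = 20.27/3 = 6.757
n/ν for G = 23.67/3 = 7.890
Smallest n/ν is T → limiting reagent.
n(X) = (2/3) × 20.27 = 13.51 mol
mass = 13.51 × 411.00 = 5553 g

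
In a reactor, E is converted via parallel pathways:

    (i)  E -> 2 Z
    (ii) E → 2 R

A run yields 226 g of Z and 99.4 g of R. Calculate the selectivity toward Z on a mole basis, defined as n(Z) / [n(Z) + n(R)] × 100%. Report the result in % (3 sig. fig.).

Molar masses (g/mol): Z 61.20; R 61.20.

n(Z) = 226 / 61.20 = 3.693 mol
n(R) = 99.4 / 61.20 = 1.624 mol
selectivity = 3.693/(3.693+1.624) × 100 = 69.46 %

69.5 %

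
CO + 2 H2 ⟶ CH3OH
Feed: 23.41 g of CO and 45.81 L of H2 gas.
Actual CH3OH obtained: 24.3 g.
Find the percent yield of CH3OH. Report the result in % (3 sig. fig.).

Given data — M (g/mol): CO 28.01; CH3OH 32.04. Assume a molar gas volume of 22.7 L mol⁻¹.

n(CO) = 23.41 / 28.01 = 0.8358 mol
n(H2) = 45.81 / 22.7 = 2.018 mol
n/ν → CO: 0.8358, H2: 1.009; CO is limiting.
theoretical n(CH3OH) = (1/1) × 0.8358 = 0.8358 mol → 26.78 g
% yield = 24.3 / 26.78 × 100 = 90.74 %

90.7 %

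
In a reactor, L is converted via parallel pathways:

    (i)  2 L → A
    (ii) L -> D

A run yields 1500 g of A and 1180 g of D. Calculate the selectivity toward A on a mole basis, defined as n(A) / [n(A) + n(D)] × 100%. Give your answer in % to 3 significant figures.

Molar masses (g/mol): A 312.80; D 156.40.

38.9 %

n(A) = 1500 / 312.80 = 4.795 mol
n(D) = 1180 / 156.40 = 7.545 mol
selectivity = 4.795/(4.795+7.545) × 100 = 38.86 %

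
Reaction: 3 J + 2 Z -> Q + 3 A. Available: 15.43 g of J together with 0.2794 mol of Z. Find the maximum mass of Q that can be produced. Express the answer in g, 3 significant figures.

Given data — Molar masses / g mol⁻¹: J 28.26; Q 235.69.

n(J) = 15.43 / 28.26 = 0.5460 mol
n(Z) = 0.2794 mol
n/ν for J = 0.5460/3 = 0.1820
n/ν for Z = 0.2794/2 = 0.1397
Smallest n/ν is Z → limiting reagent.
n(Q) = (1/2) × 0.2794 = 0.1397 mol
mass = 0.1397 × 235.69 = 32.93 g

32.9 g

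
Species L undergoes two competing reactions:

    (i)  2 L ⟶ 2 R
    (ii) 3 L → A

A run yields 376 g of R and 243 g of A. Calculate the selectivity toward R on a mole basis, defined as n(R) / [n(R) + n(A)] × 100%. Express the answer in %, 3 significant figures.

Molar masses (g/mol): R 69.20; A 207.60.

n(R) = 376 / 69.20 = 5.434 mol
n(A) = 243 / 207.60 = 1.171 mol
selectivity = 5.434/(5.434+1.171) × 100 = 82.27 %

82.3 %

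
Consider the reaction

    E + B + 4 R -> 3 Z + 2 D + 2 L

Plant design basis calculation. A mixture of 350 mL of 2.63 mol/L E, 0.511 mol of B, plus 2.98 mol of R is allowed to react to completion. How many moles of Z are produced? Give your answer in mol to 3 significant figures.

n(E) = 2.63 × 350.0/1000 = 0.9205 mol
n(B) = 0.5110 mol
n(R) = 2.980 mol
n/ν for E = 0.9205/1 = 0.9205
n/ν for B = 0.5110/1 = 0.5110
n/ν for R = 2.980/4 = 0.7450
Smallest n/ν is B → limiting reagent.
n(Z) = (3/1) × 0.5110 = 1.533 mol

1.53 mol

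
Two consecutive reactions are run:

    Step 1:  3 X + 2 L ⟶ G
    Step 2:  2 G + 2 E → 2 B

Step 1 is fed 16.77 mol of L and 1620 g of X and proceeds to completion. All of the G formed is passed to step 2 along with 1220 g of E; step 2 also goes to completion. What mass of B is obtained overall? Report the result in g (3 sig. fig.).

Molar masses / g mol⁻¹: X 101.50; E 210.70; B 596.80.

3180 g

Step 1:
n(L) = 16.77 mol
n(X) = 1620 / 101.50 = 15.96 mol
n/ν for L = 16.77/2 = 8.385
n/ν for X = 15.96/3 = 5.320
Smallest n/ν is X → limiting reagent.
n(G) produced = (1/3) × 15.96 = 5.320 mol
Step 2:
n(G) available = 5.320 mol
n(E) = 1220 / 210.70 = 5.790 mol
n/ν for G = 5.320/2 = 2.660
n/ν for E = 5.790/2 = 2.895
Smallest n/ν is G → limiting reagent.
n(B) = (2/2) × 5.320 = 5.320 mol
mass = 5.320 × 596.80 = 3175 g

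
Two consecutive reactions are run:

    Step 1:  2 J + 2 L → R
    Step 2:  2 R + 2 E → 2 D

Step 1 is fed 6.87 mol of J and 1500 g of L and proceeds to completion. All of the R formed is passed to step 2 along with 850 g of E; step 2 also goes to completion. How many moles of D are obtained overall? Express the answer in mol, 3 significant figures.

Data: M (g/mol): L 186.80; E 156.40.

Step 1:
n(J) = 6.870 mol
n(L) = 1500 / 186.80 = 8.030 mol
n/ν → J: 3.435, L: 4.015; J is limiting.
n(R) produced = (1/2) × 6.870 = 3.435 mol
Step 2:
n(R) available = 3.435 mol
n(E) = 850.0 / 156.40 = 5.435 mol
n/ν → R: 1.718, E: 2.718; R is limiting.
n(D) = (2/2) × 3.435 = 3.435 mol

3.44 mol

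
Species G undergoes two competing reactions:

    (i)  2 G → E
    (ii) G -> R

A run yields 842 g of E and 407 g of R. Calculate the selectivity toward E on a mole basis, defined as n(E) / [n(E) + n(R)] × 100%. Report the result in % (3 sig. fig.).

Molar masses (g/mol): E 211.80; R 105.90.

50.8 %

n(E) = 842 / 211.80 = 3.975 mol
n(R) = 407 / 105.90 = 3.843 mol
selectivity = 3.975/(3.975+3.843) × 100 = 50.84 %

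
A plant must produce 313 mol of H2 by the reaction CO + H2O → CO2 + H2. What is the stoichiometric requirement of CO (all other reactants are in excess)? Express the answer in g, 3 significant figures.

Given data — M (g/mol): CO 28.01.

n(H2) = 313.0 mol
n(CO) = (1/1) × 313.0 = 313.0 mol
mass = 313.0 × 28.01 = 8767 g

8770 g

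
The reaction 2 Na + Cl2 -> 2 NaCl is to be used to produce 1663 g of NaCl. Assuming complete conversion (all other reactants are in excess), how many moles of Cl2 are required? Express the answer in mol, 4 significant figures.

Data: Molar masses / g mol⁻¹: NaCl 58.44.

14.23 mol

n(NaCl) = 1663 / 58.44 = 28.46 mol
n(Cl2) = (1/2) × 28.46 = 14.23 mol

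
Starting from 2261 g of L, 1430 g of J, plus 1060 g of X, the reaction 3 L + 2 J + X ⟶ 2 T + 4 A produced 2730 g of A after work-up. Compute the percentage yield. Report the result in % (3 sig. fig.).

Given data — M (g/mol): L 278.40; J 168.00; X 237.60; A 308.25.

81.8 %

n(L) = 2261 / 278.40 = 8.121 mol
n(J) = 1430 / 168.00 = 8.512 mol
n(X) = 1060 / 237.60 = 4.461 mol
n/ν for L = 8.121/3 = 2.707
n/ν for J = 8.512/2 = 4.256
n/ν for X = 4.461/1 = 4.461
Smallest n/ν is L → limiting reagent.
theoretical n(A) = (4/3) × 8.121 = 10.83 mol → 3338 g
% yield = 2730 / 3338 × 100 = 81.79 %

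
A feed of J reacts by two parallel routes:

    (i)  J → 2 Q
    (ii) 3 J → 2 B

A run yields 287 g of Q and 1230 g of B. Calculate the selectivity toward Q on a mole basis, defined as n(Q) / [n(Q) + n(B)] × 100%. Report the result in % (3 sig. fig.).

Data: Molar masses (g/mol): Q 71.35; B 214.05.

n(Q) = 287 / 71.35 = 4.022 mol
n(B) = 1230 / 214.05 = 5.746 mol
selectivity = 4.022/(4.022+5.746) × 100 = 41.18 %

41.2 %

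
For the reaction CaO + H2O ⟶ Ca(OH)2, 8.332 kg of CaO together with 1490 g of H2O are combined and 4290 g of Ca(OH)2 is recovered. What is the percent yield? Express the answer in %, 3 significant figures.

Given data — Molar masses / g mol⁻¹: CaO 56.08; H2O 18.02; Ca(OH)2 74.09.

n(CaO) = 8.332×1000 / 56.08 = 148.6 mol
n(H2O) = 1490 / 18.02 = 82.69 mol
n/ν for CaO = 148.6/1 = 148.6
n/ν for H2O = 82.69/1 = 82.69
Smallest n/ν is H2O → limiting reagent.
theoretical n(Ca(OH)2) = (1/1) × 82.69 = 82.69 mol → 6127 g
% yield = 4290 / 6127 × 100 = 70.02 %

70.0 %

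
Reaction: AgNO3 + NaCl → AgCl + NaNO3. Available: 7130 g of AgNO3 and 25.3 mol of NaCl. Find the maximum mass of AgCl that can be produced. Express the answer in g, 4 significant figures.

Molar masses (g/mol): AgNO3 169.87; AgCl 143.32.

n(AgNO3) = 7130 / 169.87 = 41.97 mol
n(NaCl) = 25.30 mol
n/ν for AgNO3 = 41.97/1 = 41.97
n/ν for NaCl = 25.30/1 = 25.30
Smallest n/ν is NaCl → limiting reagent.
n(AgCl) = (1/1) × 25.30 = 25.30 mol
mass = 25.30 × 143.32 = 3626 g

3626 g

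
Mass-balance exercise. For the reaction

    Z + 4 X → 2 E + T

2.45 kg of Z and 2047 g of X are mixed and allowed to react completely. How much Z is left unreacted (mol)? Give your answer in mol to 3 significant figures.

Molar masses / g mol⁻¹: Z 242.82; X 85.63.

n(Z) = 2.450×1000 / 242.82 = 10.09 mol
n(X) = 2047 / 85.63 = 23.91 mol
n/ν → Z: 10.09, X: 5.978; X is limiting.
Z consumed = (1/4) × 23.91 = 5.978 mol
Z remaining = 10.09 − 5.978 = 4.112 mol

4.11 mol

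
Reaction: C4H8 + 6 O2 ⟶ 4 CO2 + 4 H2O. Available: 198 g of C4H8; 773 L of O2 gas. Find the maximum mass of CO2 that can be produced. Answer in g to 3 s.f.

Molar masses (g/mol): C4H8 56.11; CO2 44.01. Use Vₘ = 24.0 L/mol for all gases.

n(C4H8) = 198.0 / 56.11 = 3.529 mol
n(O2) = 773.0 / 24.0 = 32.21 mol
n/ν → C4H8: 3.529, O2: 5.368; C4H8 is limiting.
n(CO2) = (4/1) × 3.529 = 14.12 mol
mass = 14.12 × 44.01 = 621.4 g

621 g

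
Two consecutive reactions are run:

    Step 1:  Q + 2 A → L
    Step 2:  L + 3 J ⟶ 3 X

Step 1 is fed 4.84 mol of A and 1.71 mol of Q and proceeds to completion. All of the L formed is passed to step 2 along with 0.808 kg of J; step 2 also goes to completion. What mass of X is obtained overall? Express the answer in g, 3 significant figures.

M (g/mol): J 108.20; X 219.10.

1120 g

Step 1:
n(A) = 4.840 mol
n(Q) = 1.710 mol
n/ν for A = 4.840/2 = 2.420
n/ν for Q = 1.710/1 = 1.710
Smallest n/ν is Q → limiting reagent.
n(L) produced = (1/1) × 1.710 = 1.710 mol
Step 2:
n(L) available = 1.710 mol
n(J) = 0.8080×1000 / 108.20 = 7.468 mol
n/ν for L = 1.710/1 = 1.710
n/ν for J = 7.468/3 = 2.489
Smallest n/ν is L → limiting reagent.
n(X) = (3/1) × 1.710 = 5.130 mol
mass = 5.130 × 219.10 = 1124 g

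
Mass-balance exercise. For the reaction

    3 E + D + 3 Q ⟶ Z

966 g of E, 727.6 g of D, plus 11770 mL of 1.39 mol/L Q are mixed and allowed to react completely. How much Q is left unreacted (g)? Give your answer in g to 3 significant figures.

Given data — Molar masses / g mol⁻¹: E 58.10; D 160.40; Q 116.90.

322 g

n(E) = 966.0 / 58.10 = 16.63 mol
n(D) = 727.6 / 160.40 = 4.536 mol
n(Q) = 1.39 × 11770/1000 = 16.36 mol
n/ν → E: 5.543, D: 4.536, Q: 5.453; D is limiting.
Q consumed = (3/1) × 4.536 = 13.61 mol
Q remaining = 16.36 − 13.61 = 2.750 mol
mass = 2.750 × 116.90 = 321.5 g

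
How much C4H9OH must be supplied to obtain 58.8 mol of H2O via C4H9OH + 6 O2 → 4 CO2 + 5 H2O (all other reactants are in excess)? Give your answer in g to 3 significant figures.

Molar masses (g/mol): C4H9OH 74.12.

n(H2O) = 58.80 mol
n(C4H9OH) = (1/5) × 58.80 = 11.76 mol
mass = 11.76 × 74.12 = 871.7 g

872 g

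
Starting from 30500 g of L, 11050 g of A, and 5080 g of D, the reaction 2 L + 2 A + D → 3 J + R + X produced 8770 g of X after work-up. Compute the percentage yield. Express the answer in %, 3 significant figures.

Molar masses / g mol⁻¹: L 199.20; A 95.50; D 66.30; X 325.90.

46.5 %

n(L) = 30500 / 199.20 = 153.1 mol
n(A) = 11050 / 95.50 = 115.7 mol
n(D) = 5080 / 66.30 = 76.62 mol
n/ν for L = 153.1/2 = 76.55
n/ν for A = 115.7/2 = 57.85
n/ν for D = 76.62/1 = 76.62
Smallest n/ν is A → limiting reagent.
theoretical n(X) = (1/2) × 115.7 = 57.85 mol → 18850 g
% yield = 8770 / 18850 × 100 = 46.53 %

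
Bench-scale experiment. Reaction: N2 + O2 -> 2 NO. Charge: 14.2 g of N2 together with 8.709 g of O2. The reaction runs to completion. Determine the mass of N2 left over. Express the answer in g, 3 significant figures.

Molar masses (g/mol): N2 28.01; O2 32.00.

n(N2) = 14.20 / 28.01 = 0.5070 mol
n(O2) = 8.709 / 32.00 = 0.2722 mol
n/ν for N2 = 0.5070/1 = 0.5070
n/ν for O2 = 0.2722/1 = 0.2722
Smallest n/ν is O2 → limiting reagent.
N2 consumed = (1/1) × 0.2722 = 0.2722 mol
N2 remaining = 0.5070 − 0.2722 = 0.2348 mol
mass = 0.2348 × 28.01 = 6.577 g

6.58 g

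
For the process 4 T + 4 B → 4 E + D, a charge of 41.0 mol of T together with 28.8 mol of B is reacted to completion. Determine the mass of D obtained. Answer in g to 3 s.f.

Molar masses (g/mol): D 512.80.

n(T) = 41.00 mol
n(B) = 28.80 mol
n/ν for T = 41.00/4 = 10.25
n/ν for B = 28.80/4 = 7.200
Smallest n/ν is B → limiting reagent.
n(D) = (1/4) × 28.80 = 7.200 mol
mass = 7.200 × 512.80 = 3692 g

3690 g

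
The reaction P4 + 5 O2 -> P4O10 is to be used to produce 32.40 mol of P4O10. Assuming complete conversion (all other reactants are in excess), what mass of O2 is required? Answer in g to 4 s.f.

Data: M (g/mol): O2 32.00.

n(P4O10) = 32.40 mol
n(O2) = (5/1) × 32.40 = 162.0 mol
mass = 162.0 × 32.00 = 5184 g

5184 g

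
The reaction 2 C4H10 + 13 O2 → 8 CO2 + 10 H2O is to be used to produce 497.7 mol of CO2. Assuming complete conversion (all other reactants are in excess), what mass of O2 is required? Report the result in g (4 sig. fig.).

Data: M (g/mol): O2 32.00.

n(CO2) = 497.7 mol
n(O2) = (13/8) × 497.7 = 808.8 mol
mass = 808.8 × 32.00 = 25880 g

25880 g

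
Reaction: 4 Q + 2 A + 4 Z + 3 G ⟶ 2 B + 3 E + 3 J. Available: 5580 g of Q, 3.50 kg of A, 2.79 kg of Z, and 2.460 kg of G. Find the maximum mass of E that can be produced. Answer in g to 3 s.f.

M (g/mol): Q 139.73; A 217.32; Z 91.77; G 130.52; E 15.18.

n(Q) = 5580 / 139.73 = 39.93 mol
n(A) = 3.500×1000 / 217.32 = 16.11 mol
n(Z) = 2.790×1000 / 91.77 = 30.40 mol
n(G) = 2.460×1000 / 130.52 = 18.85 mol
n/ν → Q: 9.983, A: 8.055, Z: 7.600, G: 6.283; G is limiting.
n(E) = (3/3) × 18.85 = 18.85 mol
mass = 18.85 × 15.18 = 286.1 g

286 g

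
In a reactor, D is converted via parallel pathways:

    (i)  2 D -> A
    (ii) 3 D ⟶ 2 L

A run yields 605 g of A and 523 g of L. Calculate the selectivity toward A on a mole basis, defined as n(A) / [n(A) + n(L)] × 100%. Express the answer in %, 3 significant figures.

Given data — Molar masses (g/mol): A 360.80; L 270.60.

n(A) = 605 / 360.80 = 1.677 mol
n(L) = 523 / 270.60 = 1.933 mol
selectivity = 1.677/(1.677+1.933) × 100 = 46.45 %

46.5 %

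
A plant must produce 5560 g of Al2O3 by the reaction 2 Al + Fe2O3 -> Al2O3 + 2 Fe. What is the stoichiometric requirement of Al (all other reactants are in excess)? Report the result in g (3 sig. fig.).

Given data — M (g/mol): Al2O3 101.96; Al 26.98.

2940 g

n(Al2O3) = 5560 / 101.96 = 54.53 mol
n(Al) = (2/1) × 54.53 = 109.1 mol
mass = 109.1 × 26.98 = 2944 g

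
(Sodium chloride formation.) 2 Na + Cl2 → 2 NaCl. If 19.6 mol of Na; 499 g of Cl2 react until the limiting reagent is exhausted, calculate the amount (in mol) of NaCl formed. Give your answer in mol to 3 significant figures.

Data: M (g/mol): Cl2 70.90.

n(Na) = 19.60 mol
n(Cl2) = 499.0 / 70.90 = 7.038 mol
n/ν → Na: 9.800, Cl2: 7.038; Cl2 is limiting.
n(NaCl) = (2/1) × 7.038 = 14.08 mol

14.1 mol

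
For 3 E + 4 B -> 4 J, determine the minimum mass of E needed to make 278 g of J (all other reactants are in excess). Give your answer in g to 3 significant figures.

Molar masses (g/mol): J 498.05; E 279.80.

n(J) = 278 / 498.05 = 0.5582 mol
n(E) = (3/4) × 0.5582 = 0.4187 mol
mass = 0.4187 × 279.80 = 117.2 g

117 g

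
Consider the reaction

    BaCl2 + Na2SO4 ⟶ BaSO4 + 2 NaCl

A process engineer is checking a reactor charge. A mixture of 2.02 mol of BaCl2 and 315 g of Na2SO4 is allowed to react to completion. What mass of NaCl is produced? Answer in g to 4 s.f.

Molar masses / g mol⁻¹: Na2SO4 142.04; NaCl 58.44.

236.1 g

n(BaCl2) = 2.020 mol
n(Na2SO4) = 315.0 / 142.04 = 2.218 mol
n/ν → BaCl2: 2.020, Na2SO4: 2.218; BaCl2 is limiting.
n(NaCl) = (2/1) × 2.020 = 4.040 mol
mass = 4.040 × 58.44 = 236.1 g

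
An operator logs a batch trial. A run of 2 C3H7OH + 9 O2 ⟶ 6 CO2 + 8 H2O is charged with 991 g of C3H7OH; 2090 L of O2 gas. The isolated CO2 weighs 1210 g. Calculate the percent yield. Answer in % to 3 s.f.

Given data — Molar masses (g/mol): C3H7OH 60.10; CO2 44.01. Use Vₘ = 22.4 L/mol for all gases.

n(C3H7OH) = 991.0 / 60.10 = 16.49 mol
n(O2) = 2090 / 22.4 = 93.30 mol
n/ν for C3H7OH = 16.49/2 = 8.245
n/ν for O2 = 93.30/9 = 10.37
Smallest n/ν is C3H7OH → limiting reagent.
theoretical n(CO2) = (6/2) × 16.49 = 49.47 mol → 2177 g
% yield = 1210 / 2177 × 100 = 55.58 %

55.6 %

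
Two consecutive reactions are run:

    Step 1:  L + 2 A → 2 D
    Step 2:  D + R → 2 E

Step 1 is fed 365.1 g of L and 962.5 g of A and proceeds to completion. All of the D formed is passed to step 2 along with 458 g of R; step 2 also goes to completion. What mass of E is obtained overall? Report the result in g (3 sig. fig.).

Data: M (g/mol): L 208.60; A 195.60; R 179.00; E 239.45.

Step 1:
n(L) = 365.1 / 208.60 = 1.750 mol
n(A) = 962.5 / 195.60 = 4.921 mol
n/ν → L: 1.750, A: 2.461; L is limiting.
n(D) produced = (2/1) × 1.750 = 3.500 mol
Step 2:
n(D) available = 3.500 mol
n(R) = 458.0 / 179.00 = 2.559 mol
n/ν → D: 3.500, R: 2.559; R is limiting.
n(E) = (2/1) × 2.559 = 5.118 mol
mass = 5.118 × 239.45 = 1226 g

1230 g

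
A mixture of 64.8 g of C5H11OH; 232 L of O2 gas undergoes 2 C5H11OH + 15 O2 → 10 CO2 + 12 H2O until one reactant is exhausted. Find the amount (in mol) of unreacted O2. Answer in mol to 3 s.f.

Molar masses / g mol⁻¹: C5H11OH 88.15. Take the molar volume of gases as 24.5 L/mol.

n(C5H11OH) = 64.80 / 88.15 = 0.7351 mol
n(O2) = 232.0 / 24.5 = 9.469 mol
n/ν for C5H11OH = 0.7351/2 = 0.3676
n/ν for O2 = 9.469/15 = 0.6313
Smallest n/ν is C5H11OH → limiting reagent.
O2 consumed = (15/2) × 0.7351 = 5.513 mol
O2 remaining = 9.469 − 5.513 = 3.956 mol

3.96 mol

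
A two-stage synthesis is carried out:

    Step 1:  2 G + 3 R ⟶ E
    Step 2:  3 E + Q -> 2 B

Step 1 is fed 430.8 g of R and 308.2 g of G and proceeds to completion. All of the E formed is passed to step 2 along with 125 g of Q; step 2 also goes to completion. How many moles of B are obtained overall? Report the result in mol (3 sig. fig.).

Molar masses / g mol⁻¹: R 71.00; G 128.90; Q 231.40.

0.797 mol

Step 1:
n(R) = 430.8 / 71.00 = 6.068 mol
n(G) = 308.2 / 128.90 = 2.391 mol
n/ν → R: 2.023, G: 1.196; G is limiting.
n(E) produced = (1/2) × 2.391 = 1.196 mol
Step 2:
n(E) available = 1.196 mol
n(Q) = 125.0 / 231.40 = 0.5402 mol
n/ν → E: 0.3987, Q: 0.5402; E is limiting.
n(B) = (2/3) × 1.196 = 0.7973 mol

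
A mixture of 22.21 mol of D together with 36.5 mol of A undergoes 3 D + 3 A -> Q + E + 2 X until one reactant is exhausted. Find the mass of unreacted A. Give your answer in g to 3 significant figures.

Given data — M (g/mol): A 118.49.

n(D) = 22.21 mol
n(A) = 36.50 mol
n/ν → D: 7.403, A: 12.17; D is limiting.
A consumed = (3/3) × 22.21 = 22.21 mol
A remaining = 36.50 − 22.21 = 14.29 mol
mass = 14.29 × 118.49 = 1693 g

1690 g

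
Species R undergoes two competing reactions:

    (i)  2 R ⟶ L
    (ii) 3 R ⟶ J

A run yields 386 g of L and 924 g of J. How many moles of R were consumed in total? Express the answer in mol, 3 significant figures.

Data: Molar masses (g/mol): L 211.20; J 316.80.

12.4 mol

n(L) = 386 / 211.20 = 1.828 mol
n(J) = 924 / 316.80 = 2.917 mol
n(R) via (i) = (2/1)×1.828 = 3.656 mol
n(R) via (ii) = (3/1)×2.917 = 8.751 mol
total n(R) = 3.656 + 8.751 = 12.41 mol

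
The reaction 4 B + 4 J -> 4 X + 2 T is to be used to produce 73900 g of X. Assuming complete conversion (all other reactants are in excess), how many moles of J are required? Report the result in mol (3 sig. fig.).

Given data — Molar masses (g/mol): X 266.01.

n(X) = 73900 / 266.01 = 277.8 mol
n(J) = (4/4) × 277.8 = 277.8 mol

278 mol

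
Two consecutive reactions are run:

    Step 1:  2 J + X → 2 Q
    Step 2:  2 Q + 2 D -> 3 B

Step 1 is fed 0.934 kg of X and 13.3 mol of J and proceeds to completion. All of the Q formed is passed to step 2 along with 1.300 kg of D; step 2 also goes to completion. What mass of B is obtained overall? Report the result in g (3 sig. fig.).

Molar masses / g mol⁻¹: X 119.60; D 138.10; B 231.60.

Step 1:
n(X) = 0.9340×1000 / 119.60 = 7.809 mol
n(J) = 13.30 mol
n/ν for X = 7.809/1 = 7.809
n/ν for J = 13.30/2 = 6.650
Smallest n/ν is J → limiting reagent.
n(Q) produced = (2/2) × 13.30 = 13.30 mol
Step 2:
n(Q) available = 13.30 mol
n(D) = 1.300×1000 / 138.10 = 9.413 mol
n/ν for Q = 13.30/2 = 6.650
n/ν for D = 9.413/2 = 4.707
Smallest n/ν is D → limiting reagent.
n(B) = (3/2) × 9.413 = 14.12 mol
mass = 14.12 × 231.60 = 3270 g

3270 g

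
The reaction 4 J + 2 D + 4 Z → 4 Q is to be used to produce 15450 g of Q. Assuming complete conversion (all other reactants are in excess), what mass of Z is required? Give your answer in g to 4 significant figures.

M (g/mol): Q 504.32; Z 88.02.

2697 g

n(Q) = 15450 / 504.32 = 30.64 mol
n(Z) = (4/4) × 30.64 = 30.64 mol
mass = 30.64 × 88.02 = 2697 g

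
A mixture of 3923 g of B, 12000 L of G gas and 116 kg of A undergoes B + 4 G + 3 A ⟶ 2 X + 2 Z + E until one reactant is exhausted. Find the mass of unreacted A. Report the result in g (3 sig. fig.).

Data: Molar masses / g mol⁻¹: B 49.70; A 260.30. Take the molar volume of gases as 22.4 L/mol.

n(B) = 3923 / 49.70 = 78.93 mol
n(G) = 12000 / 22.4 = 535.7 mol
n(A) = 116.0×1000 / 260.30 = 445.6 mol
n/ν → B: 78.93, G: 133.9, A: 148.5; B is limiting.
A consumed = (3/1) × 78.93 = 236.8 mol
A remaining = 445.6 − 236.8 = 208.8 mol
mass = 208.8 × 260.30 = 54350 g

54400 g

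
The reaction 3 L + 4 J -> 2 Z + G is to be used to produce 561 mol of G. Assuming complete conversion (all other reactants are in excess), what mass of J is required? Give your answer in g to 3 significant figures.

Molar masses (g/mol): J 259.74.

583000 g

n(G) = 561.0 mol
n(J) = (4/1) × 561.0 = 2244 mol
mass = 2244 × 259.74 = 582900 g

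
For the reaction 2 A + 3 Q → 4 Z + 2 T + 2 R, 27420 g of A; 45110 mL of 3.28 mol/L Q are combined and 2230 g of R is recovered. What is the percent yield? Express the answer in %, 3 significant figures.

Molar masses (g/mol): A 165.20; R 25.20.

n(A) = 27420 / 165.20 = 166.0 mol
n(Q) = 3.28 × 45110/1000 = 148.0 mol
n/ν for A = 166.0/2 = 83.00
n/ν for Q = 148.0/3 = 49.33
Smallest n/ν is Q → limiting reagent.
theoretical n(R) = (2/3) × 148.0 = 98.67 mol → 2486 g
% yield = 2230 / 2486 × 100 = 89.70 %

89.7 %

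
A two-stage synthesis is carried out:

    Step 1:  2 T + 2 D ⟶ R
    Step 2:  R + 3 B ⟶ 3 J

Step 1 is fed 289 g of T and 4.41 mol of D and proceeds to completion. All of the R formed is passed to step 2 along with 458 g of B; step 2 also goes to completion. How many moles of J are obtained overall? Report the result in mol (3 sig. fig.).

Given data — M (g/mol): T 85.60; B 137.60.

Step 1:
n(T) = 289.0 / 85.60 = 3.376 mol
n(D) = 4.410 mol
n/ν → T: 1.688, D: 2.205; T is limiting.
n(R) produced = (1/2) × 3.376 = 1.688 mol
Step 2:
n(R) available = 1.688 mol
n(B) = 458.0 / 137.60 = 3.328 mol
n/ν → R: 1.688, B: 1.109; B is limiting.
n(J) = (3/3) × 3.328 = 3.328 mol

3.33 mol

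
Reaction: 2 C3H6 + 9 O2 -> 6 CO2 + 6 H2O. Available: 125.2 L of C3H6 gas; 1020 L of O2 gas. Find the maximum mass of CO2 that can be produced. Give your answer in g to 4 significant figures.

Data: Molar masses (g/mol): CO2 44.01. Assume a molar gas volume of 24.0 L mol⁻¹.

688.8 g

n(C3H6) = 125.2 / 24.0 = 5.217 mol
n(O2) = 1020 / 24.0 = 42.50 mol
n/ν → C3H6: 2.609, O2: 4.722; C3H6 is limiting.
n(CO2) = (6/2) × 5.217 = 15.65 mol
mass = 15.65 × 44.01 = 688.8 g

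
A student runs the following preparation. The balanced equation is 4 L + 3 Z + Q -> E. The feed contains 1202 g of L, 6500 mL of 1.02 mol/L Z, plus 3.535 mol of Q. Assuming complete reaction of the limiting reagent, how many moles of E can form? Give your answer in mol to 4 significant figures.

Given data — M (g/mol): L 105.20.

n(L) = 1202 / 105.20 = 11.43 mol
n(Z) = 1.02 × 6500/1000 = 6.630 mol
n(Q) = 3.535 mol
n/ν for L = 11.43/4 = 2.858
n/ν for Z = 6.630/3 = 2.210
n/ν for Q = 3.535/1 = 3.535
Smallest n/ν is Z → limiting reagent.
n(E) = (1/3) × 6.630 = 2.210 mol

2.210 mol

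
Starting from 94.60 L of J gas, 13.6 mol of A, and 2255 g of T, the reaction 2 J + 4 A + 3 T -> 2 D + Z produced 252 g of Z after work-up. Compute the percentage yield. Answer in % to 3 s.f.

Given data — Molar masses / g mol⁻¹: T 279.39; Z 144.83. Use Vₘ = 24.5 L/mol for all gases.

n(J) = 94.60 / 24.5 = 3.861 mol
n(A) = 13.60 mol
n(T) = 2255 / 279.39 = 8.071 mol
n/ν → J: 1.931, A: 3.400, T: 2.690; J is limiting.
theoretical n(Z) = (1/2) × 3.861 = 1.931 mol → 279.7 g
% yield = 252 / 279.7 × 100 = 90.10 %

90.1 %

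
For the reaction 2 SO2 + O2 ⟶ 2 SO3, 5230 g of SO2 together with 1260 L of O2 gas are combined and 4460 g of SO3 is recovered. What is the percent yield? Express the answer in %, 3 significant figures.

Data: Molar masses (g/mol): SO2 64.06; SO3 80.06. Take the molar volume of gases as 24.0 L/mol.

68.2 %

n(SO2) = 5230 / 64.06 = 81.64 mol
n(O2) = 1260 / 24.0 = 52.50 mol
n/ν for SO2 = 81.64/2 = 40.82
n/ν for O2 = 52.50/1 = 52.50
Smallest n/ν is SO2 → limiting reagent.
theoretical n(SO3) = (2/2) × 81.64 = 81.64 mol → 6536 g
% yield = 4460 / 6536 × 100 = 68.24 %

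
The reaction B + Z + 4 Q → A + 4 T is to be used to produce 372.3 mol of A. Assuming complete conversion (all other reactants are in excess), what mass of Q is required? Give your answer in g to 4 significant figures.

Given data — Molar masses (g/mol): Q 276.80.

n(A) = 372.3 mol
n(Q) = (4/1) × 372.3 = 1489 mol
mass = 1489 × 276.80 = 412200 g

412200 g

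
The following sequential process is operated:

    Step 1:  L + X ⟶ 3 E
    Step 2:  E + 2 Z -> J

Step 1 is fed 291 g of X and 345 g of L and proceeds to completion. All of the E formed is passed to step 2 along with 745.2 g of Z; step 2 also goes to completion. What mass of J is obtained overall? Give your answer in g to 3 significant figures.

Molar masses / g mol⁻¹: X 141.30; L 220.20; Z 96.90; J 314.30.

1210 g

Step 1:
n(X) = 291.0 / 141.30 = 2.059 mol
n(L) = 345.0 / 220.20 = 1.567 mol
n/ν for X = 2.059/1 = 2.059
n/ν for L = 1.567/1 = 1.567
Smallest n/ν is L → limiting reagent.
n(E) produced = (3/1) × 1.567 = 4.701 mol
Step 2:
n(E) available = 4.701 mol
n(Z) = 745.2 / 96.90 = 7.690 mol
n/ν for E = 4.701/1 = 4.701
n/ν for Z = 7.690/2 = 3.845
Smallest n/ν is Z → limiting reagent.
n(J) = (1/2) × 7.690 = 3.845 mol
mass = 3.845 × 314.30 = 1208 g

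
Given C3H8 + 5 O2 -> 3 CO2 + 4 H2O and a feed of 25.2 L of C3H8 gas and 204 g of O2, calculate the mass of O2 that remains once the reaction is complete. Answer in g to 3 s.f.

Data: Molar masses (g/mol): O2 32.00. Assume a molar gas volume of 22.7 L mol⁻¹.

26.4 g

n(C3H8) = 25.20 / 22.7 = 1.110 mol
n(O2) = 204.0 / 32.00 = 6.375 mol
n/ν for C3H8 = 1.110/1 = 1.110
n/ν for O2 = 6.375/5 = 1.275
Smallest n/ν is C3H8 → limiting reagent.
O2 consumed = (5/1) × 1.110 = 5.550 mol
O2 remaining = 6.375 − 5.550 = 0.8250 mol
mass = 0.8250 × 32.00 = 26.40 g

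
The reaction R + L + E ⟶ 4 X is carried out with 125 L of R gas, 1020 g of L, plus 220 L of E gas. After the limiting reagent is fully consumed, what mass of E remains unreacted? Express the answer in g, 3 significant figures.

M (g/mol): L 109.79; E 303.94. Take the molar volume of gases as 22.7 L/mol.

n(R) = 125.0 / 22.7 = 5.507 mol
n(L) = 1020 / 109.79 = 9.290 mol
n(E) = 220.0 / 22.7 = 9.692 mol
n/ν for R = 5.507/1 = 5.507
n/ν for L = 9.290/1 = 9.290
n/ν for E = 9.692/1 = 9.692
Smallest n/ν is R → limiting reagent.
E consumed = (1/1) × 5.507 = 5.507 mol
E remaining = 9.692 − 5.507 = 4.185 mol
mass = 4.185 × 303.94 = 1272 g

1270 g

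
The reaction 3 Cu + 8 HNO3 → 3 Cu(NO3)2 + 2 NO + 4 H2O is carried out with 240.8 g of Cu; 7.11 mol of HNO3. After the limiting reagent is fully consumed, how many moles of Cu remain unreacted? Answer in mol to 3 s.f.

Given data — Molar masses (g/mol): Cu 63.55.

n(Cu) = 240.8 / 63.55 = 3.789 mol
n(HNO3) = 7.110 mol
n/ν → Cu: 1.263, HNO3: 0.8888; HNO3 is limiting.
Cu consumed = (3/8) × 7.110 = 2.666 mol
Cu remaining = 3.789 − 2.666 = 1.123 mol

1.12 mol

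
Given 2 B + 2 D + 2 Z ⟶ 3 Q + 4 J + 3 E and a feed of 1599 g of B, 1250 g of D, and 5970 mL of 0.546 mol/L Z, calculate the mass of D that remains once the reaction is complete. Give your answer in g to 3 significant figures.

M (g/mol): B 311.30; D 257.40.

411 g

n(B) = 1599 / 311.30 = 5.137 mol
n(D) = 1250 / 257.40 = 4.856 mol
n(Z) = 0.546 × 5970/1000 = 3.260 mol
n/ν for B = 5.137/2 = 2.569
n/ν for D = 4.856/2 = 2.428
n/ν for Z = 3.260/2 = 1.630
Smallest n/ν is Z → limiting reagent.
D consumed = (2/2) × 3.260 = 3.260 mol
D remaining = 4.856 − 3.260 = 1.596 mol
mass = 1.596 × 257.40 = 410.8 g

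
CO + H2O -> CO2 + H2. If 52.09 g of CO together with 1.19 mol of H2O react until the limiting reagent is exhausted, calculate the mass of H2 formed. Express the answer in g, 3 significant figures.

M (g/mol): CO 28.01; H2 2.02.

2.40 g

n(CO) = 52.09 / 28.01 = 1.860 mol
n(H2O) = 1.190 mol
n/ν for CO = 1.860/1 = 1.860
n/ν for H2O = 1.190/1 = 1.190
Smallest n/ν is H2O → limiting reagent.
n(H2) = (1/1) × 1.190 = 1.190 mol
mass = 1.190 × 2.02 = 2.404 g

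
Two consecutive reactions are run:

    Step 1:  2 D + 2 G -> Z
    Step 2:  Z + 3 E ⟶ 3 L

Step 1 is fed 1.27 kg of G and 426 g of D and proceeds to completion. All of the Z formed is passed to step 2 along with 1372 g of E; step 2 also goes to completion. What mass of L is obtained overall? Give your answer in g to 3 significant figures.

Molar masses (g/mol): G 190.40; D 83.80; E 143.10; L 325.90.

Step 1:
n(G) = 1.270×1000 / 190.40 = 6.670 mol
n(D) = 426.0 / 83.80 = 5.084 mol
n/ν for G = 6.670/2 = 3.335
n/ν for D = 5.084/2 = 2.542
Smallest n/ν is D → limiting reagent.
n(Z) produced = (1/2) × 5.084 = 2.542 mol
Step 2:
n(Z) available = 2.542 mol
n(E) = 1372 / 143.10 = 9.588 mol
n/ν for Z = 2.542/1 = 2.542
n/ν for E = 9.588/3 = 3.196
Smallest n/ν is Z → limiting reagent.
n(L) = (3/1) × 2.542 = 7.626 mol
mass = 7.626 × 325.90 = 2485 g

2490 g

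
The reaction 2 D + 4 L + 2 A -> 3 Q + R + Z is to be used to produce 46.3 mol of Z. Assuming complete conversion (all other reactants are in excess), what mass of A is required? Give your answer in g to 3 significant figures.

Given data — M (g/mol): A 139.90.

n(Z) = 46.30 mol
n(A) = (2/1) × 46.30 = 92.60 mol
mass = 92.60 × 139.90 = 12950 g

13000 g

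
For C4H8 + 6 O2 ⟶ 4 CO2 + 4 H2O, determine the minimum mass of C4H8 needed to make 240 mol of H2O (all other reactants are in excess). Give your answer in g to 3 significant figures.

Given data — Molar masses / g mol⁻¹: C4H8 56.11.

n(H2O) = 240.0 mol
n(C4H8) = (1/4) × 240.0 = 60.00 mol
mass = 60.00 × 56.11 = 3367 g

3370 g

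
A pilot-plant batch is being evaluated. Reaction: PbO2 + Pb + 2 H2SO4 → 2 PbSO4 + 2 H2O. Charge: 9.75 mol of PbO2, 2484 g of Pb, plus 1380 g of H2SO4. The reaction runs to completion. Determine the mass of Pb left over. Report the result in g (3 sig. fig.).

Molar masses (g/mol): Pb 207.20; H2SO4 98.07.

1030 g

n(PbO2) = 9.750 mol
n(Pb) = 2484 / 207.20 = 11.99 mol
n(H2SO4) = 1380 / 98.07 = 14.07 mol
n/ν → PbO2: 9.750, Pb: 11.99, H2SO4: 7.035; H2SO4 is limiting.
Pb consumed = (1/2) × 14.07 = 7.035 mol
Pb remaining = 11.99 − 7.035 = 4.955 mol
mass = 4.955 × 207.20 = 1027 g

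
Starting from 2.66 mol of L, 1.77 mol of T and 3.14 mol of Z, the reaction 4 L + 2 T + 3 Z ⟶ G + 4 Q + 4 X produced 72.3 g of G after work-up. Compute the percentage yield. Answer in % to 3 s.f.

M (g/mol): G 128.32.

84.7 %

n(L) = 2.660 mol
n(T) = 1.770 mol
n(Z) = 3.140 mol
n/ν for L = 2.660/4 = 0.6650
n/ν for T = 1.770/2 = 0.8850
n/ν for Z = 3.140/3 = 1.047
Smallest n/ν is L → limiting reagent.
theoretical n(G) = (1/4) × 2.660 = 0.6650 mol → 85.33 g
% yield = 72.3 / 85.33 × 100 = 84.73 %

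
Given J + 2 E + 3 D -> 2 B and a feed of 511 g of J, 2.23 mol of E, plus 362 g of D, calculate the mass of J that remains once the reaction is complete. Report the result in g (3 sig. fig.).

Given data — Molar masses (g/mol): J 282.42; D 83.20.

n(J) = 511.0 / 282.42 = 1.809 mol
n(E) = 2.230 mol
n(D) = 362.0 / 83.20 = 4.351 mol
n/ν for J = 1.809/1 = 1.809
n/ν for E = 2.230/2 = 1.115
n/ν for D = 4.351/3 = 1.450
Smallest n/ν is E → limiting reagent.
J consumed = (1/2) × 2.230 = 1.115 mol
J remaining = 1.809 − 1.115 = 0.6940 mol
mass = 0.6940 × 282.42 = 196.0 g

196 g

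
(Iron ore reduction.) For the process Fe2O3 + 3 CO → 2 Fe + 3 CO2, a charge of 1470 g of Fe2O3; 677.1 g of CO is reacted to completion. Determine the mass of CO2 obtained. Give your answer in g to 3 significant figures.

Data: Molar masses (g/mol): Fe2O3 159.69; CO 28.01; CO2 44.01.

1060 g

n(Fe2O3) = 1470 / 159.69 = 9.205 mol
n(CO) = 677.1 / 28.01 = 24.17 mol
n/ν for Fe2O3 = 9.205/1 = 9.205
n/ν for CO = 24.17/3 = 8.057
Smallest n/ν is CO → limiting reagent.
n(CO2) = (3/3) × 24.17 = 24.17 mol
mass = 24.17 × 44.01 = 1064 g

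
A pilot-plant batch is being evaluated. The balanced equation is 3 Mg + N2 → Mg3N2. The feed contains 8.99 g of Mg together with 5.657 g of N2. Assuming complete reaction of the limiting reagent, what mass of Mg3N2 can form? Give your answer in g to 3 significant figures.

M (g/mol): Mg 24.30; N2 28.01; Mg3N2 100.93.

12.4 g

n(Mg) = 8.990 / 24.30 = 0.3700 mol
n(N2) = 5.657 / 28.01 = 0.2020 mol
n/ν for Mg = 0.3700/3 = 0.1233
n/ν for N2 = 0.2020/1 = 0.2020
Smallest n/ν is Mg → limiting reagent.
n(Mg3N2) = (1/3) × 0.3700 = 0.1233 mol
mass = 0.1233 × 100.93 = 12.44 g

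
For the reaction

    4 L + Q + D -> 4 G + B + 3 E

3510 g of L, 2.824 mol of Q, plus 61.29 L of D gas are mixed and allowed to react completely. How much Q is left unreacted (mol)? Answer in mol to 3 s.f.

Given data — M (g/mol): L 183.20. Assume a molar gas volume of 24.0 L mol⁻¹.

n(L) = 3510 / 183.20 = 19.16 mol
n(Q) = 2.824 mol
n(D) = 61.29 / 24.0 = 2.554 mol
n/ν → L: 4.790, Q: 2.824, D: 2.554; D is limiting.
Q consumed = (1/1) × 2.554 = 2.554 mol
Q remaining = 2.824 − 2.554 = 0.2700 mol

0.270 mol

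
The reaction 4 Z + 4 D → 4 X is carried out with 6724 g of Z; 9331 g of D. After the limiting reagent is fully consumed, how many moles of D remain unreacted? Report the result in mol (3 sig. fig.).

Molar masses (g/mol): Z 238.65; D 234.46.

11.6 mol

n(Z) = 6724 / 238.65 = 28.18 mol
n(D) = 9331 / 234.46 = 39.80 mol
n/ν for Z = 28.18/4 = 7.045
n/ν for D = 39.80/4 = 9.950
Smallest n/ν is Z → limiting reagent.
D consumed = (4/4) × 28.18 = 28.18 mol
D remaining = 39.80 − 28.18 = 11.62 mol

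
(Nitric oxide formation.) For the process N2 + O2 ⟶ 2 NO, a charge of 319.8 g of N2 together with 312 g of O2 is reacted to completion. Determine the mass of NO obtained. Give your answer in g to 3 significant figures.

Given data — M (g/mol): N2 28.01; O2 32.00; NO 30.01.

585 g

n(N2) = 319.8 / 28.01 = 11.42 mol
n(O2) = 312.0 / 32.00 = 9.750 mol
n/ν for N2 = 11.42/1 = 11.42
n/ν for O2 = 9.750/1 = 9.750
Smallest n/ν is O2 → limiting reagent.
n(NO) = (2/1) × 9.750 = 19.50 mol
mass = 19.50 × 30.01 = 585.2 g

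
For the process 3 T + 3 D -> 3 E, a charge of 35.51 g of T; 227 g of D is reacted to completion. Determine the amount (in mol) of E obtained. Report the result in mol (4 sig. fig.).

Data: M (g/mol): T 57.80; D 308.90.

n(T) = 35.51 / 57.80 = 0.6144 mol
n(D) = 227.0 / 308.90 = 0.7349 mol
n/ν for T = 0.6144/3 = 0.2048
n/ν for D = 0.7349/3 = 0.2450
Smallest n/ν is T → limiting reagent.
n(E) = (3/3) × 0.6144 = 0.6144 mol

0.6144 mol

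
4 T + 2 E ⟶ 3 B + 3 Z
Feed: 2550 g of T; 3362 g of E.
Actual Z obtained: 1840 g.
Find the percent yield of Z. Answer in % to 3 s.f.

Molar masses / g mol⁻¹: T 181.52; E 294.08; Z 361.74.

48.3 %

n(T) = 2550 / 181.52 = 14.05 mol
n(E) = 3362 / 294.08 = 11.43 mol
n/ν → T: 3.513, E: 5.715; T is limiting.
theoretical n(Z) = (3/4) × 14.05 = 10.54 mol → 3813 g
% yield = 1840 / 3813 × 100 = 48.26 %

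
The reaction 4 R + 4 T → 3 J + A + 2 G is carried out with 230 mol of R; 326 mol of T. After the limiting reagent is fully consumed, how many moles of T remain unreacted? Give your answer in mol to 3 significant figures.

n(R) = 230.0 mol
n(T) = 326.0 mol
n/ν → R: 57.50, T: 81.50; R is limiting.
T consumed = (4/4) × 230.0 = 230.0 mol
T remaining = 326.0 − 230.0 = 96.00 mol

96.0 mol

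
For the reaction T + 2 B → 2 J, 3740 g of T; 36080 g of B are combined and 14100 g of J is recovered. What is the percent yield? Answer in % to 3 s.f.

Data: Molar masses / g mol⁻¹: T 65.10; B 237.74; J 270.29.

n(T) = 3740 / 65.10 = 57.45 mol
n(B) = 36080 / 237.74 = 151.8 mol
n/ν for T = 57.45/1 = 57.45
n/ν for B = 151.8/2 = 75.90
Smallest n/ν is T → limiting reagent.
theoretical n(J) = (2/1) × 57.45 = 114.9 mol → 31060 g
% yield = 14100 / 31060 × 100 = 45.40 %

45.4 %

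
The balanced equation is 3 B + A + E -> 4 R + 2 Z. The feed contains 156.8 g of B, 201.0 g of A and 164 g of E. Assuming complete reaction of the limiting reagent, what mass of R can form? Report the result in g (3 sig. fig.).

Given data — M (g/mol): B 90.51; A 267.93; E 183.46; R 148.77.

n(B) = 156.8 / 90.51 = 1.732 mol
n(A) = 201.0 / 267.93 = 0.7502 mol
n(E) = 164.0 / 183.46 = 0.8939 mol
n/ν for B = 1.732/3 = 0.5773
n/ν for A = 0.7502/1 = 0.7502
n/ν for E = 0.8939/1 = 0.8939
Smallest n/ν is B → limiting reagent.
n(R) = (4/3) × 1.732 = 2.309 mol
mass = 2.309 × 148.77 = 343.5 g

344 g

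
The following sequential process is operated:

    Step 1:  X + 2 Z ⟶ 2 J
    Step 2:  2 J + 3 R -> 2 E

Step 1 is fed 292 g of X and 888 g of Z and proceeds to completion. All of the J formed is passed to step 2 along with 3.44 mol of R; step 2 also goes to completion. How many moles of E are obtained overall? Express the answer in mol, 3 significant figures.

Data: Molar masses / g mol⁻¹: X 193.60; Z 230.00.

Step 1:
n(X) = 292.0 / 193.60 = 1.508 mol
n(Z) = 888.0 / 230.00 = 3.861 mol
n/ν → X: 1.508, Z: 1.931; X is limiting.
n(J) produced = (2/1) × 1.508 = 3.016 mol
Step 2:
n(J) available = 3.016 mol
n(R) = 3.440 mol
n/ν → J: 1.508, R: 1.147; R is limiting.
n(E) = (2/3) × 3.440 = 2.293 mol

2.29 mol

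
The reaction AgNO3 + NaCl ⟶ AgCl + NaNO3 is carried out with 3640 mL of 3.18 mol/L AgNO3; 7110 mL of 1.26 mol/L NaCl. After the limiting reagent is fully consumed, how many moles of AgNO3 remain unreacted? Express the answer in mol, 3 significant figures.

2.62 mol

n(AgNO3) = 3.18 × 3640/1000 = 11.58 mol
n(NaCl) = 1.26 × 7110/1000 = 8.959 mol
n/ν for AgNO3 = 11.58/1 = 11.58
n/ν for NaCl = 8.959/1 = 8.959
Smallest n/ν is NaCl → limiting reagent.
AgNO3 consumed = (1/1) × 8.959 = 8.959 mol
AgNO3 remaining = 11.58 − 8.959 = 2.621 mol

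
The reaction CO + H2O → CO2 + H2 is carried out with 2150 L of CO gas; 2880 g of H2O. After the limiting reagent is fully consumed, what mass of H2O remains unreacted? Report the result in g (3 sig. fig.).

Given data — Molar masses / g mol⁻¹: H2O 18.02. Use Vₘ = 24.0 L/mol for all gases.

n(CO) = 2150 / 24.0 = 89.58 mol
n(H2O) = 2880 / 18.02 = 159.8 mol
n/ν for CO = 89.58/1 = 89.58
n/ν for H2O = 159.8/1 = 159.8
Smallest n/ν is CO → limiting reagent.
H2O consumed = (1/1) × 89.58 = 89.58 mol
H2O remaining = 159.8 − 89.58 = 70.22 mol
mass = 70.22 × 18.02 = 1265 g

1270 g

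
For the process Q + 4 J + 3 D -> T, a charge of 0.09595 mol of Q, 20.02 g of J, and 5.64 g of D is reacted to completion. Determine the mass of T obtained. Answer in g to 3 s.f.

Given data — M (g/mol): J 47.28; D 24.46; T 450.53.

34.6 g

n(Q) = 0.09595 mol
n(J) = 20.02 / 47.28 = 0.4234 mol
n(D) = 5.640 / 24.46 = 0.2306 mol
n/ν → Q: 0.09595, J: 0.1059, D: 0.07687; D is limiting.
n(T) = (1/3) × 0.2306 = 0.07687 mol
mass = 0.07687 × 450.53 = 34.63 g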